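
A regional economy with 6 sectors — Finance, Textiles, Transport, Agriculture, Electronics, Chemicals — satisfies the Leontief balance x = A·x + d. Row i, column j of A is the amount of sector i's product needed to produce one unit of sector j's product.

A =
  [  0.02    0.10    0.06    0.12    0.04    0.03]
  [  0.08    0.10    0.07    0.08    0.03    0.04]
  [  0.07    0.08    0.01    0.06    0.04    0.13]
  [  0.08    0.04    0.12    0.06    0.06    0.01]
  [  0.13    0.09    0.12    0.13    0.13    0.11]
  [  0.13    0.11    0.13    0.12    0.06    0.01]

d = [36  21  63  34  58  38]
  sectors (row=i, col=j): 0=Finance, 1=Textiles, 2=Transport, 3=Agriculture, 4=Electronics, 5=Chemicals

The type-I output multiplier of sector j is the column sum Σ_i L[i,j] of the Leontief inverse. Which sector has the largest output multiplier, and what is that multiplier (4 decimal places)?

Agriculture (2.0275)

Form M = I − A:
  [  0.98   -0.10   -0.06   -0.12   -0.04   -0.03]
  [ -0.08    0.90   -0.07   -0.08   -0.03   -0.04]
  [ -0.07   -0.08    0.99   -0.06   -0.04   -0.13]
  [ -0.08   -0.04   -0.12    0.94   -0.06   -0.01]
  [ -0.13   -0.09   -0.12   -0.13    0.87   -0.11]
  [ -0.13   -0.11   -0.13   -0.12   -0.06    0.99]
Leontief inverse L = M⁻¹:
  [  1.0741    0.1529    0.1150    0.1762    0.0765    0.0641]
  [  0.1343    1.1596    0.1256    0.1429    0.0671    0.0763]
  [  0.1311    0.1436    1.0748    0.1293    0.0804    0.1611]
  [  0.1312    0.0956    0.1692    1.1197    0.0979    0.0522]
  [  0.2378    0.2011    0.2296    0.2524    1.2078    0.1822]
  [  0.2035    0.1915    0.2046    0.2070    0.1131    1.0655]
Total output x = L · d:
  x_0 = 1.0741·36 + 0.1529·21 + 0.1150·63 + 0.1762·34 + 0.0765·58 + 0.0641·38 = 61.9889
  x_1 = 0.1343·36 + 1.1596·21 + 0.1256·63 + 0.1429·34 + 0.0671·58 + 0.0763·38 = 48.7448
  x_2 = 0.1311·36 + 0.1436·21 + 1.0748·63 + 0.1293·34 + 0.0804·58 + 0.1611·38 = 90.6275
  x_3 = 0.1312·36 + 0.0956·21 + 0.1692·63 + 1.1197·34 + 0.0979·58 + 0.0522·38 = 63.1234
  x_4 = 0.2378·36 + 0.2011·21 + 0.2296·63 + 0.2524·34 + 1.2078·58 + 0.1822·38 = 112.8081
  x_5 = 0.2035·36 + 0.1915·21 + 0.2046·63 + 0.2070·34 + 0.1131·58 + 1.0655·38 = 78.3286
Output multipliers (column sums of L):
  Finance: 1.9121
  Textiles: 1.9443
  Transport: 1.9187
  Agriculture: 2.0275
  Electronics: 1.6429
  Chemicals: 1.6016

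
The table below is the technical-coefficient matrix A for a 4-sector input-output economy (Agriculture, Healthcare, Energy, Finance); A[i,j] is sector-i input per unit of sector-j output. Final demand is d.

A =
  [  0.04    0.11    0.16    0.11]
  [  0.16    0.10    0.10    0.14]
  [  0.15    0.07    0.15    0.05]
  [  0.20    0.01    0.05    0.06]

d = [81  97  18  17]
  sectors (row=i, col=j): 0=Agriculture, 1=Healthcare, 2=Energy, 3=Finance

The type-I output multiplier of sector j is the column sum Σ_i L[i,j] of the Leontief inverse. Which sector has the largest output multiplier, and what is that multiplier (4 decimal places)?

Form M = I − A:
  [  0.96   -0.11   -0.16   -0.11]
  [ -0.16    0.90   -0.10   -0.14]
  [ -0.15   -0.07    0.85   -0.05]
  [ -0.20   -0.01   -0.05    0.94]
Leontief inverse L = M⁻¹:
  [  1.1420    0.1604    0.2439    0.1705]
  [  0.2698    1.1620    0.2002    0.2153]
  [  0.2390    0.1271    1.2431    0.1130]
  [  0.2586    0.0533    0.1201    1.1084]
Total output x = L · d:
  x_0 = 1.1420·81 + 0.1604·97 + 0.2439·18 + 0.1705·17 = 115.3566
  x_1 = 0.2698·81 + 1.1620·97 + 0.2002·18 + 0.2153·17 = 141.8354
  x_2 = 0.2390·81 + 0.1271·97 + 1.2431·18 + 0.1130·17 = 55.9856
  x_3 = 0.2586·81 + 0.0533·97 + 0.1201·18 + 1.1084·17 = 47.1159
Output multipliers (column sums of L):
  Agriculture: 1.9094
  Healthcare: 1.5029
  Energy: 1.8072
  Finance: 1.6072

Agriculture (1.9094)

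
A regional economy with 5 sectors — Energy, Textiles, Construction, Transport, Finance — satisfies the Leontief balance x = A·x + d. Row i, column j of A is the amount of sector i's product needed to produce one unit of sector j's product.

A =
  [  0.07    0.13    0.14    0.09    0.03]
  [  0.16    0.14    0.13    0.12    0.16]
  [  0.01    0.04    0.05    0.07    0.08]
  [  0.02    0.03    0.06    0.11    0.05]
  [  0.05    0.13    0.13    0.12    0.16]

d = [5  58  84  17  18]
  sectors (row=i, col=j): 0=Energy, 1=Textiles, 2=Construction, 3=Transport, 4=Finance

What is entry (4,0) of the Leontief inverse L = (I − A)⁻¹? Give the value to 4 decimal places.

Form M = I − A:
  [  0.93   -0.13   -0.14   -0.09   -0.03]
  [ -0.16    0.86   -0.13   -0.12   -0.16]
  [ -0.01   -0.04    0.95   -0.07   -0.08]
  [ -0.02   -0.03   -0.06    0.89   -0.05]
  [ -0.05   -0.13   -0.13   -0.12    0.84]
Leontief inverse L = M⁻¹:
  [  1.1221    0.2024    0.2190    0.1728    0.1098]
  [  0.2414    1.2643    0.2643    0.2547    0.2898]
  [  0.0348    0.0795    1.0935    0.1174    0.1275]
  [  0.0422    0.0654    0.1009    1.1571    0.0924]
  [  0.1156    0.2294    0.2376    0.2332    1.2748]
Total output x = L · d:
  x_0 = 1.1221·5 + 0.2024·58 + 0.2190·84 + 0.1728·17 + 0.1098·18 = 40.6592
  x_1 = 0.2414·5 + 1.2643·58 + 0.2643·84 + 0.2547·17 + 0.2898·18 = 106.2838
  x_2 = 0.0348·5 + 0.0795·58 + 1.0935·84 + 0.1174·17 + 0.1275·18 = 100.9314
  x_3 = 0.0422·5 + 0.0654·58 + 0.1009·84 + 1.1571·17 + 0.0924·18 = 33.8146
  x_4 = 0.1156·5 + 0.2294·58 + 0.2376·84 + 0.2332·17 + 1.2748·18 = 60.7484

L[4,0] = 0.1156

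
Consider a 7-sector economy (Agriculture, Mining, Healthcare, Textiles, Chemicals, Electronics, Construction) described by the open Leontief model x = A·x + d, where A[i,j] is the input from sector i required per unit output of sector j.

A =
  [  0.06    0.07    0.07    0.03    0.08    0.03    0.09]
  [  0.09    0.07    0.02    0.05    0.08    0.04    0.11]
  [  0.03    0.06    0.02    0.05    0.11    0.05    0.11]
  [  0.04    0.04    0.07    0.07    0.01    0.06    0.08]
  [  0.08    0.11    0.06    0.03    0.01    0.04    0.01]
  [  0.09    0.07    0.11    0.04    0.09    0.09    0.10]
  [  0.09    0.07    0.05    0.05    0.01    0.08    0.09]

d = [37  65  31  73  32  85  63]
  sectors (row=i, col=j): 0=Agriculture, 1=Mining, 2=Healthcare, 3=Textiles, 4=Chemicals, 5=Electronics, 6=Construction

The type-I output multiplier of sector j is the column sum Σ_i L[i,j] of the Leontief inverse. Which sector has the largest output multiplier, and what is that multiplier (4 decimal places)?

Form M = I − A:
  [  0.94   -0.07   -0.07   -0.03   -0.08   -0.03   -0.09]
  [ -0.09    0.93   -0.02   -0.05   -0.08   -0.04   -0.11]
  [ -0.03   -0.06    0.98   -0.05   -0.11   -0.05   -0.11]
  [ -0.04   -0.04   -0.07    0.93   -0.01   -0.06   -0.08]
  [ -0.08   -0.11   -0.06   -0.03    0.99   -0.04   -0.01]
  [ -0.09   -0.07   -0.11   -0.04   -0.09    0.91   -0.10]
  [ -0.09   -0.07   -0.05   -0.05   -0.01   -0.08    0.91]
Leontief inverse L = M⁻¹:
  [  1.1138    0.1249    0.1099    0.0638    0.1210    0.0712    0.1533]
  [  0.1492    1.1285    0.0658    0.0861    0.1209    0.0847    0.1773]
  [  0.0862    0.1157    1.0630    0.0840    0.1455    0.0932    0.1702]
  [  0.0853    0.0844    0.1077    1.1017    0.0473    0.0995    0.1400]
  [  0.1225    0.1522    0.0917    0.0576    1.0502    0.0715    0.0661]
  [  0.1641    0.1456    0.1688    0.0867    0.1510    1.1490    0.1898]
  [  0.1468    0.1246    0.0961    0.0863    0.0567    0.1259    1.1622]
Total output x = L · d:
  x_0 = 1.1138·37 + 0.1249·65 + 0.1099·31 + 0.0638·73 + 0.1210·32 + 0.0712·85 + 0.1533·63 = 76.9729
  x_1 = 0.1492·37 + 1.1285·65 + 0.0658·31 + 0.0861·73 + 0.1209·32 + 0.0847·85 + 0.1773·63 = 109.4373
  x_2 = 0.0862·37 + 0.1157·65 + 1.0630·31 + 0.0840·73 + 0.1455·32 + 0.0932·85 + 0.1702·63 = 73.0996
  x_3 = 0.0853·37 + 0.0844·65 + 0.1077·31 + 1.1017·73 + 0.0473·32 + 0.0995·85 + 0.1400·63 = 111.1865
  x_4 = 0.1225·37 + 0.1522·65 + 0.0917·31 + 0.0576·73 + 1.0502·32 + 0.0715·85 + 0.0661·63 = 65.3182
  x_5 = 0.1641·37 + 0.1456·65 + 0.1688·31 + 0.0867·73 + 0.1510·32 + 1.1490·85 + 0.1898·63 = 141.5496
  x_6 = 0.1468·37 + 0.1246·65 + 0.0961·31 + 0.0863·73 + 0.0567·32 + 0.1259·85 + 1.1622·63 = 108.5490
Output multipliers (column sums of L):
  Agriculture: 1.8679
  Mining: 1.8758
  Healthcare: 1.7029
  Textiles: 1.5661
  Chemicals: 1.6926
  Electronics: 1.6952
  Construction: 2.0588

Construction (2.0588)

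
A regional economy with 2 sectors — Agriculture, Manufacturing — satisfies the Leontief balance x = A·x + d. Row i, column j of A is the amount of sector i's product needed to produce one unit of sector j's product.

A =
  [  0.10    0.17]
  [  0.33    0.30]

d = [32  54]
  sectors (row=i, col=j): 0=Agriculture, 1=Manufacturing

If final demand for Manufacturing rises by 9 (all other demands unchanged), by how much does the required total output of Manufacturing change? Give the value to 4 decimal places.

Form M = I − A:
  [  0.90   -0.17]
  [ -0.33    0.70]
Leontief inverse L = M⁻¹:
  [  1.2197    0.2962]
  [  0.5750    1.5682]
Total output x = L · d:
  x_0 = 1.2197·32 + 0.2962·54 = 55.0270
  x_1 = 0.5750·32 + 1.5682·54 = 103.0842
Δx_1 = L[1,1] · Δd_1 = 1.5682 · 9 = 14.1140

14.1140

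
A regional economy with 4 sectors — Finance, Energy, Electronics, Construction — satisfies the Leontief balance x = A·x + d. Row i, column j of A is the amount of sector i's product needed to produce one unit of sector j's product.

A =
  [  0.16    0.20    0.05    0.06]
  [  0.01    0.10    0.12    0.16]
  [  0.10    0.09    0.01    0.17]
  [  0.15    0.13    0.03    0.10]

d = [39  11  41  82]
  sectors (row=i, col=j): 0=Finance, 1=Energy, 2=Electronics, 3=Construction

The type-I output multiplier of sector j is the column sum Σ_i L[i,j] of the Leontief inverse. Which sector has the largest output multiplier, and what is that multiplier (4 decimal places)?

Energy (1.8906)

Form M = I − A:
  [  0.84   -0.20   -0.05   -0.06]
  [ -0.01    0.90   -0.12   -0.16]
  [ -0.10   -0.09    0.99   -0.17]
  [ -0.15   -0.13   -0.03    0.90]
Leontief inverse L = M⁻¹:
  [  1.2345    0.3074    0.1044    0.1567]
  [  0.0759    1.1786    0.1541    0.2437]
  [  0.1698    0.1772    1.0475    0.2407]
  [  0.2224    0.2274    0.0746    1.1804]
Total output x = L · d:
  x_0 = 1.2345·39 + 0.3074·11 + 0.1044·41 + 0.1567·82 = 68.6536
  x_1 = 0.0759·39 + 1.1786·11 + 0.1541·41 + 0.2437·82 = 42.2236
  x_2 = 0.1698·39 + 0.1772·11 + 1.0475·41 + 0.2407·82 = 71.2527
  x_3 = 0.2224·39 + 0.2274·11 + 0.0746·41 + 1.1804·82 = 111.0274
Output multipliers (column sums of L):
  Finance: 1.7026
  Energy: 1.8906
  Electronics: 1.3805
  Construction: 1.8215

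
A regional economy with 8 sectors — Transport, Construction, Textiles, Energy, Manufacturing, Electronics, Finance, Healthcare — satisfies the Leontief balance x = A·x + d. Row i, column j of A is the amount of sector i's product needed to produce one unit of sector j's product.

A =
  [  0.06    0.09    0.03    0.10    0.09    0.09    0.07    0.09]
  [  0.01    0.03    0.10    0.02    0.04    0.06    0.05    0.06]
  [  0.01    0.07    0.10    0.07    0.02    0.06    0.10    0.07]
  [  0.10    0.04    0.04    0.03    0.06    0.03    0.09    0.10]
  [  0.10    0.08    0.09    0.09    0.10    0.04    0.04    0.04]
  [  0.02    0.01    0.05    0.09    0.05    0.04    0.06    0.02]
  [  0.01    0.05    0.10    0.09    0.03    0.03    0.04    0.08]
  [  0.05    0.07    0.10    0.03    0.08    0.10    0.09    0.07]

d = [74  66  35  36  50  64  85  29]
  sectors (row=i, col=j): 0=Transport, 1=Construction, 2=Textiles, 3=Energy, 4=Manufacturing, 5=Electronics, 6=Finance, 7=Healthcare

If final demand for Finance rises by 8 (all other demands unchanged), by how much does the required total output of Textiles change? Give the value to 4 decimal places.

1.3343

Form M = I − A:
  [  0.94   -0.09   -0.03   -0.10   -0.09   -0.09   -0.07   -0.09]
  [ -0.01    0.97   -0.10   -0.02   -0.04   -0.06   -0.05   -0.06]
  [ -0.01   -0.07    0.90   -0.07   -0.02   -0.06   -0.10   -0.07]
  [ -0.10   -0.04   -0.04    0.97   -0.06   -0.03   -0.09   -0.10]
  [ -0.10   -0.08   -0.09   -0.09    0.90   -0.04   -0.04   -0.04]
  [ -0.02   -0.01   -0.05   -0.09   -0.05    0.96   -0.06   -0.02]
  [ -0.01   -0.05   -0.10   -0.09   -0.03   -0.03    0.96   -0.08]
  [ -0.05   -0.07   -0.10   -0.03   -0.08   -0.10   -0.09    0.93]
Leontief inverse L = M⁻¹:
  [  1.1167    0.1547    0.1228    0.1760    0.1618    0.1567    0.1512    0.1695]
  [  0.0372    1.0688    0.1592    0.0664    0.0775    0.0997    0.1006    0.1058]
  [  0.0461    0.1197    1.1781    0.1286    0.0684    0.1115    0.1668    0.1344]
  [  0.1440    0.0979    0.1172    1.0952    0.1194    0.0885    0.1567    0.1674]
  [  0.1550    0.1461    0.1778    0.1647    1.1683    0.1046    0.1192    0.1183]
  [  0.0525    0.0461    0.1003    0.1332    0.0875    1.0737    0.1061    0.0659]
  [  0.0463    0.0959    0.1679    0.1395    0.0752    0.0771    1.1015    0.1380]
  [  0.0959    0.1316    0.1914    0.1056    0.1429    0.1627    0.1669    1.1428]
Total output x = L · d:
  x_0 = 1.1167·74 + 0.1547·66 + 0.1228·35 + 0.1760·36 + 0.1618·50 + 0.1567·64 + 0.1512·85 + 0.1695·29 = 139.3635
  x_1 = 0.0372·74 + 1.0688·66 + 0.1592·35 + 0.0664·36 + 0.0775·50 + 0.0997·64 + 0.1006·85 + 0.1058·29 = 103.1284
  x_2 = 0.0461·74 + 0.1197·66 + 1.1781·35 + 0.1286·36 + 0.0684·50 + 0.1115·64 + 0.1668·85 + 0.1344·29 = 85.7977
  x_3 = 0.1440·74 + 0.0979·66 + 0.1172·35 + 1.0952·36 + 0.1194·50 + 0.0885·64 + 0.1567·85 + 0.1674·29 = 90.4461
  x_4 = 0.1550·74 + 0.1461·66 + 0.1778·35 + 0.1647·36 + 1.1683·50 + 0.1046·64 + 0.1192·85 + 0.1183·29 = 111.9388
  x_5 = 0.0525·74 + 0.0461·66 + 0.1003·35 + 0.1332·36 + 0.0875·50 + 1.0737·64 + 0.1061·85 + 0.0659·29 = 99.2580
  x_6 = 0.0463·74 + 0.0959·66 + 0.1679·35 + 0.1395·36 + 0.0752·50 + 0.0771·64 + 1.1015·85 + 0.1380·29 = 126.9787
  x_7 = 0.0959·74 + 0.1316·66 + 0.1914·35 + 0.1056·36 + 0.1429·50 + 0.1627·64 + 0.1669·85 + 1.1428·29 = 91.1713
Δx_2 = L[2,6] · Δd_6 = 0.1668 · 8 = 1.3343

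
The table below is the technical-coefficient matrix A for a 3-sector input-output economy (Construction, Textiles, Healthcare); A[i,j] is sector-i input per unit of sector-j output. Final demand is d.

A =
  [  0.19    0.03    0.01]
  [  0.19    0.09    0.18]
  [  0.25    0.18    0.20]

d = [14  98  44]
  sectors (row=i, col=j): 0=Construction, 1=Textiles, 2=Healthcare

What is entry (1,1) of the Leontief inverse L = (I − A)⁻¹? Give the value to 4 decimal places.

Form M = I − A:
  [  0.81   -0.03   -0.01]
  [ -0.19    0.91   -0.18]
  [ -0.25   -0.18    0.80]
Leontief inverse L = M⁻¹:
  [  1.2535    0.0465    0.0261]
  [  0.3550    1.1633    0.2662]
  [  0.4716    0.2763    1.3181]
Total output x = L · d:
  x_0 = 1.2535·14 + 0.0465·98 + 0.0261·44 = 23.2557
  x_1 = 0.3550·14 + 1.1633·98 + 0.2662·44 = 130.6805
  x_2 = 0.4716·14 + 0.2763·98 + 1.3181·44 = 91.6705

L[1,1] = 1.1633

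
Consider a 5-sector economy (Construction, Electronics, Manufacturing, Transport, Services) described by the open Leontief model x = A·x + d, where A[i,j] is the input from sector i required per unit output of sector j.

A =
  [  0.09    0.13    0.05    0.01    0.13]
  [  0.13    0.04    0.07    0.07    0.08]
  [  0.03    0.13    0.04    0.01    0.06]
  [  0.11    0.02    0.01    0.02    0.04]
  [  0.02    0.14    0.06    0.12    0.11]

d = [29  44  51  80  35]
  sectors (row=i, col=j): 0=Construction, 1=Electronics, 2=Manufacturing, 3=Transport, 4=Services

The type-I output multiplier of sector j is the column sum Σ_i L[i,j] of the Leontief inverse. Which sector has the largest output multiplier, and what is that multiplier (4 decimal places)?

Form M = I − A:
  [  0.91   -0.13   -0.05   -0.01   -0.13]
  [ -0.13    0.96   -0.07   -0.07   -0.08]
  [ -0.03   -0.13    0.96   -0.01   -0.06]
  [ -0.11   -0.02   -0.01    0.98   -0.04]
  [ -0.02   -0.14   -0.06   -0.12    0.89]
Leontief inverse L = M⁻¹:
  [  1.1399    0.1951    0.0861    0.0500    0.1921]
  [  0.1753    1.1006    0.0989    0.0980    0.1356]
  [  0.0655    0.1680    1.0638    0.0355    0.0980]
  [  0.1353    0.0541    0.0263    1.0348    0.0729]
  [  0.0759    0.1961    0.0928    0.1585    1.1657]
Total output x = L · d:
  x_0 = 1.1399·29 + 0.1951·44 + 0.0861·51 + 0.0500·80 + 0.1921·35 = 56.7514
  x_1 = 0.1753·29 + 1.1006·44 + 0.0989·51 + 0.0980·80 + 0.1356·35 = 71.1423
  x_2 = 0.0655·29 + 0.1680·44 + 1.0638·51 + 0.0355·80 + 0.0980·35 = 69.8157
  x_3 = 0.1353·29 + 0.0541·44 + 0.0263·51 + 1.0348·80 + 0.0729·35 = 92.9848
  x_4 = 0.0759·29 + 0.1961·44 + 0.0928·51 + 0.1585·80 + 1.1657·35 = 69.0360
Output multipliers (column sums of L):
  Construction: 1.5918
  Electronics: 1.7139
  Manufacturing: 1.3679
  Transport: 1.3768
  Services: 1.6643

Electronics (1.7139)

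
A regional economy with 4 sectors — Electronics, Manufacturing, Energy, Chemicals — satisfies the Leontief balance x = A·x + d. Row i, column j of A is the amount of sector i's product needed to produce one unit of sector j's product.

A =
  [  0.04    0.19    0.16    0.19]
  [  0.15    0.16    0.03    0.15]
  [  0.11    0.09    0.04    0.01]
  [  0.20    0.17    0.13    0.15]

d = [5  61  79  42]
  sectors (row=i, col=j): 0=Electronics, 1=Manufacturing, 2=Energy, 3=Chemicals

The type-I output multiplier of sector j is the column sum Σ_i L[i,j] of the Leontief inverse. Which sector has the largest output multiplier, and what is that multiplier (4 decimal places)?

Form M = I − A:
  [  0.96   -0.19   -0.16   -0.19]
  [ -0.15    0.84   -0.03   -0.15]
  [ -0.11   -0.09    0.96   -0.01]
  [ -0.20   -0.17   -0.13    0.85]
Leontief inverse L = M⁻¹:
  [  1.1982    0.3664    0.2566    0.3355]
  [  0.2851    1.3295    0.1297    0.2999]
  [  0.1678    0.1706    1.0859    0.0804]
  [  0.3646    0.3782    0.2524    1.3277]
Total output x = L · d:
  x_0 = 1.1982·5 + 0.3664·61 + 0.2566·79 + 0.3355·42 = 62.7050
  x_1 = 0.2851·5 + 1.3295·61 + 0.1297·79 + 0.2999·42 = 105.3655
  x_2 = 0.1678·5 + 0.1706·61 + 1.0859·79 + 0.0804·42 = 100.4025
  x_3 = 0.3646·5 + 0.3782·61 + 0.2524·79 + 1.3277·42 = 100.5947
Output multipliers (column sums of L):
  Electronics: 2.0157
  Manufacturing: 2.2447
  Energy: 1.7245
  Chemicals: 2.0435

Manufacturing (2.2447)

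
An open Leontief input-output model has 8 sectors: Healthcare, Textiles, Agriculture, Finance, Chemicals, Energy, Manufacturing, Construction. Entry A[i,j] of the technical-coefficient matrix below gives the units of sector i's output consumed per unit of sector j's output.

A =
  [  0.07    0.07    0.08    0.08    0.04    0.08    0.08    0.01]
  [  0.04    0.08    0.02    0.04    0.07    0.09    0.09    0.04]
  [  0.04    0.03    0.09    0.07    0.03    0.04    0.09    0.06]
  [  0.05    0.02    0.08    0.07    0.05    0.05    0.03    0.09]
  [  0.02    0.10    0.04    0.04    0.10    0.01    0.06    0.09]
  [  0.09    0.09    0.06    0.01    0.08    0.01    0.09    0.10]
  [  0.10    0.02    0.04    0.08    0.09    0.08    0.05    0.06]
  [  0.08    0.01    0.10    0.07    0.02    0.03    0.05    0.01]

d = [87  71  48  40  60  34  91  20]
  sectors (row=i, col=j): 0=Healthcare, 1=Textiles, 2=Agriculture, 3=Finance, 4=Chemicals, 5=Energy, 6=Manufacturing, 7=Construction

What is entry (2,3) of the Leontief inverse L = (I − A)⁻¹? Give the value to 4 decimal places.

Form M = I − A:
  [  0.93   -0.07   -0.08   -0.08   -0.04   -0.08   -0.08   -0.01]
  [ -0.04    0.92   -0.02   -0.04   -0.07   -0.09   -0.09   -0.04]
  [ -0.04   -0.03    0.91   -0.07   -0.03   -0.04   -0.09   -0.06]
  [ -0.05   -0.02   -0.08    0.93   -0.05   -0.05   -0.03   -0.09]
  [ -0.02   -0.10   -0.04   -0.04    0.90   -0.01   -0.06   -0.09]
  [ -0.09   -0.09   -0.06   -0.01   -0.08    0.99   -0.09   -0.10]
  [ -0.10   -0.02   -0.04   -0.08   -0.09   -0.08    0.95   -0.06]
  [ -0.08   -0.01   -0.10   -0.07   -0.02   -0.03   -0.05    0.99]
Leontief inverse L = M⁻¹:
  [  1.1302    0.1210    0.1409    0.1365    0.0996    0.1298    0.1465    0.0683]
  [  0.0965    1.1300    0.0726    0.0893    0.1286    0.1343    0.1507    0.0935]
  [  0.0934    0.0681    1.1465    0.1222    0.0787    0.0821    0.1452    0.1085]
  [  0.0998    0.0585    0.1370    1.1191    0.0949    0.0873    0.0837    0.1359]
  [  0.0691    0.1446    0.0914    0.0895    1.1527    0.0521    0.1160    0.1373]
  [  0.1508    0.1411    0.1222    0.0705    0.1392    1.0623    0.1572    0.1505]
  [  0.1603    0.0726    0.1045    0.1373    0.1492    0.1259    1.1148    0.1172]
  [  0.1229    0.0431    0.1484    0.1143    0.0590    0.0659    0.0974    1.0504]
Total output x = L · d:
  x_0 = 1.1302·87 + 0.1210·71 + 0.1409·48 + 0.1365·40 + 0.0996·60 + 0.1298·34 + 0.1465·91 + 0.0683·20 = 144.2283
  x_1 = 0.0965·87 + 1.1300·71 + 0.0726·48 + 0.0893·40 + 0.1286·60 + 0.1343·34 + 0.1507·91 + 0.0935·20 = 123.5530
  x_2 = 0.0934·87 + 0.0681·71 + 1.1465·48 + 0.1222·40 + 0.0787·60 + 0.0821·34 + 0.1452·91 + 0.1085·20 = 95.7776
  x_3 = 0.0998·87 + 0.0585·71 + 0.1370·48 + 1.1191·40 + 0.0949·60 + 0.0873·34 + 0.0837·91 + 0.1359·20 = 83.1673
  x_4 = 0.0691·87 + 0.1446·71 + 0.0914·48 + 0.0895·40 + 1.1527·60 + 0.0521·34 + 0.1160·91 + 0.1373·20 = 108.4773
  x_5 = 0.1508·87 + 0.1411·71 + 0.1222·48 + 0.0705·40 + 0.1392·60 + 1.0623·34 + 0.1572·91 + 0.1505·20 = 93.5985
  x_6 = 0.1603·87 + 0.0726·71 + 0.1045·48 + 0.1373·40 + 0.1492·60 + 0.1259·34 + 1.1148·91 + 0.1172·20 = 146.6261
  x_7 = 0.1229·87 + 0.0431·71 + 0.1484·48 + 0.1143·40 + 0.0590·60 + 0.0659·34 + 0.0974·91 + 1.0504·20 = 61.0930

L[2,3] = 0.1222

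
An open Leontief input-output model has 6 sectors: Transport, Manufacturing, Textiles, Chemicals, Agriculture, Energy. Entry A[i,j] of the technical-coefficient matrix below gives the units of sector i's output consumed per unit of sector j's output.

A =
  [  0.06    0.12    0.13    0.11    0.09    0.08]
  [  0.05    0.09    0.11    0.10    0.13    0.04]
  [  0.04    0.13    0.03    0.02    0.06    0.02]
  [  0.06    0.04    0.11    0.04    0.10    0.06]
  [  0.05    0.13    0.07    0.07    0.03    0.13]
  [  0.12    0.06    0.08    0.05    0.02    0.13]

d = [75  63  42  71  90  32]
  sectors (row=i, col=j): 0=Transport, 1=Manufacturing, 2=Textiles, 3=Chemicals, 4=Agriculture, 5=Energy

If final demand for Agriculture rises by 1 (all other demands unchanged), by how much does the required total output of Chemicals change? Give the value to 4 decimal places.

0.1502

Form M = I − A:
  [  0.94   -0.12   -0.13   -0.11   -0.09   -0.08]
  [ -0.05    0.91   -0.11   -0.10   -0.13   -0.04]
  [ -0.04   -0.13    0.97   -0.02   -0.06   -0.02]
  [ -0.06   -0.04   -0.11    0.96   -0.10   -0.06]
  [ -0.05   -0.13   -0.07   -0.07    0.97   -0.13]
  [ -0.12   -0.06   -0.08   -0.05   -0.02    0.87]
Leontief inverse L = M⁻¹:
  [  1.1253    0.2223    0.2212    0.1772    0.1694    0.1563]
  [  0.1056    1.1825    0.1897    0.1594    0.1987    0.1091]
  [  0.0731    0.1859    1.0814    0.0612    0.1061    0.0602]
  [  0.1056    0.1152    0.1708    1.0863    0.1502    0.1163]
  [  0.1089    0.2105    0.1481    0.1276    1.0956    0.1956]
  [  0.1778    0.1408    0.1563    0.1064    0.0806    1.1952]
Total output x = L · d:
  x_0 = 1.1253·75 + 0.2223·63 + 0.2212·42 + 0.1772·71 + 0.1694·90 + 0.1563·32 = 140.5254
  x_1 = 0.1056·75 + 1.1825·63 + 0.1897·42 + 0.1594·71 + 0.1987·90 + 0.1091·32 = 123.0815
  x_2 = 0.0731·75 + 0.1859·63 + 1.0814·42 + 0.0612·71 + 0.1061·90 + 0.0602·32 = 78.4401
  x_3 = 0.1056·75 + 0.1152·63 + 0.1708·42 + 1.0863·71 + 0.1502·90 + 0.1163·32 = 116.7189
  x_4 = 0.1089·75 + 0.2105·63 + 0.1481·42 + 0.1276·71 + 1.0956·90 + 0.1956·32 = 141.5729
  x_5 = 0.1778·75 + 0.1408·63 + 0.1563·42 + 0.1064·71 + 0.0806·90 + 1.1952·32 = 81.8282
Δx_3 = L[3,4] · Δd_4 = 0.1502 · 1 = 0.1502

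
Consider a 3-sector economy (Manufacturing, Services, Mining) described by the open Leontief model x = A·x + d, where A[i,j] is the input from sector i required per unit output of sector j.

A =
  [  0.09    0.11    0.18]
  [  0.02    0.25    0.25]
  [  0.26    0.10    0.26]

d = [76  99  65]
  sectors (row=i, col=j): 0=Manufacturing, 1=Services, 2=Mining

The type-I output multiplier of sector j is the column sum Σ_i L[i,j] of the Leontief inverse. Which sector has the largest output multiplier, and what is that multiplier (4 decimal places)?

Mining (2.4515)

Form M = I − A:
  [  0.91   -0.11   -0.18]
  [ -0.02    0.75   -0.25]
  [ -0.26   -0.10    0.74]
Leontief inverse L = M⁻¹:
  [  1.2099    0.2269    0.3710]
  [  0.1822    1.4304    0.5276]
  [  0.4497    0.2730    1.5530]
Total output x = L · d:
  x_0 = 1.2099·76 + 0.2269·99 + 0.3710·65 = 138.5263
  x_1 = 0.1822·76 + 1.4304·99 + 0.5276·65 = 189.7441
  x_2 = 0.4497·76 + 0.2730·99 + 1.5530·65 = 162.1503
Output multipliers (column sums of L):
  Manufacturing: 1.8417
  Services: 1.9303
  Mining: 2.4515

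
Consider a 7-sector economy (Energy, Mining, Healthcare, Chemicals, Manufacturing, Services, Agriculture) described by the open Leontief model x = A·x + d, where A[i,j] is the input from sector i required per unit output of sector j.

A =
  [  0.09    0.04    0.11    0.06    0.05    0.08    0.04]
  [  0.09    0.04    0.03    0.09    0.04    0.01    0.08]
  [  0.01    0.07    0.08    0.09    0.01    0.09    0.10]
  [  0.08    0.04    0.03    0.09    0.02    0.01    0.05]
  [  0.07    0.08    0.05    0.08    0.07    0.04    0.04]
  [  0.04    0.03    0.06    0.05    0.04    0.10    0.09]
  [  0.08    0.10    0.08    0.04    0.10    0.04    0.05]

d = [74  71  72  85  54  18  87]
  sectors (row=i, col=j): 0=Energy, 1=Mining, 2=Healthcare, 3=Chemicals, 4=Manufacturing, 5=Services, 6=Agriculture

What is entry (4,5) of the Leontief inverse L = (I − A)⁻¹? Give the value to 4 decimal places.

Form M = I − A:
  [  0.91   -0.04   -0.11   -0.06   -0.05   -0.08   -0.04]
  [ -0.09    0.96   -0.03   -0.09   -0.04   -0.01   -0.08]
  [ -0.01   -0.07    0.92   -0.09   -0.01   -0.09   -0.10]
  [ -0.08   -0.04   -0.03    0.91   -0.02   -0.01   -0.05]
  [ -0.07   -0.08   -0.05   -0.08    0.93   -0.04   -0.04]
  [ -0.04   -0.03   -0.06   -0.05   -0.04    0.90   -0.09]
  [ -0.08   -0.10   -0.08   -0.04   -0.10   -0.04    0.95]
Leontief inverse L = M⁻¹:
  [  1.1400    0.0853    0.1641    0.1185    0.0849    0.1280    0.0944]
  [  0.1372    1.0780    0.0729    0.1367    0.0720    0.0414    0.1184]
  [  0.0590    0.1143    1.1266    0.1444    0.0453    0.1296    0.1525]
  [  0.1193    0.0703    0.0654    1.1297    0.0449    0.0361    0.0826]
  [  0.1206    0.1208    0.0951    0.1343    1.1034    0.0759    0.0860]
  [  0.0848    0.0715    0.1061    0.0984    0.0747    1.1406    0.1371]
  [  0.1367    0.1490    0.1336    0.1024    0.1397    0.0836    1.1042]
Total output x = L · d:
  x_0 = 1.1400·74 + 0.0853·71 + 0.1641·72 + 0.1185·85 + 0.0849·54 + 0.1280·18 + 0.0944·87 = 127.4087
  x_1 = 0.1372·74 + 1.0780·71 + 0.0729·72 + 0.1367·85 + 0.0720·54 + 0.0414·18 + 0.1184·87 = 118.4934
  x_2 = 0.0590·74 + 0.1143·71 + 1.1266·72 + 0.1444·85 + 0.0453·54 + 0.1296·18 + 0.1525·87 = 123.9162
  x_3 = 0.1193·74 + 0.0703·71 + 0.0654·72 + 1.1297·85 + 0.0449·54 + 0.0361·18 + 0.0826·87 = 124.8117
  x_4 = 0.1206·74 + 0.1208·71 + 0.0951·72 + 0.1343·85 + 1.1034·54 + 0.0759·18 + 0.0860·87 = 104.1914
  x_5 = 0.0848·74 + 0.0715·71 + 0.1061·72 + 0.0984·85 + 0.0747·54 + 1.1406·18 + 0.1371·87 = 63.8509
  x_6 = 0.1367·74 + 0.1490·71 + 0.1336·72 + 0.1024·85 + 0.1397·54 + 0.0836·18 + 1.1042·87 = 144.1273

L[4,5] = 0.0759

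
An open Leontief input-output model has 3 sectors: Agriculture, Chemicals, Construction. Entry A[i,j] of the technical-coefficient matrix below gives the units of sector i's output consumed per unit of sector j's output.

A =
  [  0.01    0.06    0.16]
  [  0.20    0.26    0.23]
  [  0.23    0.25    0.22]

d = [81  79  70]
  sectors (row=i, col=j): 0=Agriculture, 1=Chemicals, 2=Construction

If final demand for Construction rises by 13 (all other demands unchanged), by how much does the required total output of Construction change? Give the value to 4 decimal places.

20.0708

Form M = I − A:
  [  0.99   -0.06   -0.16]
  [ -0.20    0.74   -0.23]
  [ -0.23   -0.25    0.78]
Leontief inverse L = M⁻¹:
  [  1.1135    0.1860    0.2832]
  [  0.4476    1.5756    0.5564]
  [  0.4718    0.5598    1.5439]
Total output x = L · d:
  x_0 = 1.1135·81 + 0.1860·79 + 0.2832·70 = 124.7103
  x_1 = 0.4476·81 + 1.5756·79 + 0.5564·70 = 199.6767
  x_2 = 0.4718·81 + 0.5598·79 + 1.5439·70 = 190.5161
Δx_2 = L[2,2] · Δd_2 = 1.5439 · 13 = 20.0708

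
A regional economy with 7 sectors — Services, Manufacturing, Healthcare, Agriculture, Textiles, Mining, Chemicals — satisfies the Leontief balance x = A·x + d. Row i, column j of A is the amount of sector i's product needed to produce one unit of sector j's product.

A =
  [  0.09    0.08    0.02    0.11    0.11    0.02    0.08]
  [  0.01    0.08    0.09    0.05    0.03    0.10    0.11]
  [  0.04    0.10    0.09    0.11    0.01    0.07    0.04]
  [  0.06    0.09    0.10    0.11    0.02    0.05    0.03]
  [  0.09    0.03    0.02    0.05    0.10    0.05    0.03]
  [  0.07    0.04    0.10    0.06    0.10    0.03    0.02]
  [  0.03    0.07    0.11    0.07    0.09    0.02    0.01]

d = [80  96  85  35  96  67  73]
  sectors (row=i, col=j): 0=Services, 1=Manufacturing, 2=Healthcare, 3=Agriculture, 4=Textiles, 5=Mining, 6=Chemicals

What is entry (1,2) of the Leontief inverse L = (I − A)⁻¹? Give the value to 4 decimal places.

Form M = I − A:
  [  0.91   -0.08   -0.02   -0.11   -0.11   -0.02   -0.08]
  [ -0.01    0.92   -0.09   -0.05   -0.03   -0.10   -0.11]
  [ -0.04   -0.10    0.91   -0.11   -0.01   -0.07   -0.04]
  [ -0.06   -0.09   -0.10    0.89   -0.02   -0.05   -0.03]
  [ -0.09   -0.03   -0.02   -0.05    0.90   -0.05   -0.03]
  [ -0.07   -0.04   -0.10   -0.06   -0.10    0.97   -0.02]
  [ -0.03   -0.07   -0.11   -0.07   -0.09   -0.02    0.99]
Leontief inverse L = M⁻¹:
  [  1.1422    0.1443    0.0854    0.1835    0.1691    0.0653    0.1238]
  [  0.0510    1.1403    0.1618    0.1160    0.0792    0.1433    0.1462]
  [  0.0815    0.1638    1.1604    0.1799    0.0533    0.1160    0.0811]
  [  0.1030    0.1545    0.1680    1.1815    0.0637    0.0958    0.0720]
  [  0.1321    0.0740    0.0630    0.1030    1.1478    0.0806    0.0610]
  [  0.1143    0.0940    0.1527    0.1229    0.1459    1.0690    0.0556]
  [  0.0689    0.1227    0.1636    0.1291    0.1284    0.0607    1.0449]
Total output x = L · d:
  x_0 = 1.1422·80 + 0.1443·96 + 0.0854·85 + 0.1835·35 + 0.1691·96 + 0.0653·67 + 0.1238·73 = 148.5505
  x_1 = 0.0510·80 + 1.1403·96 + 0.1618·85 + 0.1160·35 + 0.0792·96 + 0.1433·67 + 0.1462·73 = 159.2254
  x_2 = 0.0815·80 + 0.1638·96 + 1.1604·85 + 0.1799·35 + 0.0533·96 + 0.1160·67 + 0.0811·73 = 145.9806
  x_3 = 0.1030·80 + 0.1545·96 + 0.1680·85 + 1.1815·35 + 0.0637·96 + 0.0958·67 + 0.0720·73 = 96.4989
  x_4 = 0.1321·80 + 0.0740·96 + 0.0630·85 + 0.1030·35 + 1.1478·96 + 0.0806·67 + 0.0610·73 = 146.6668
  x_5 = 0.1143·80 + 0.0940·96 + 0.1527·85 + 0.1229·35 + 0.1459·96 + 1.0690·67 + 0.0556·73 = 125.1446
  x_6 = 0.0689·80 + 0.1227·96 + 0.1636·85 + 0.1291·35 + 0.1284·96 + 0.0607·67 + 1.0449·73 = 128.4020

L[1,2] = 0.1618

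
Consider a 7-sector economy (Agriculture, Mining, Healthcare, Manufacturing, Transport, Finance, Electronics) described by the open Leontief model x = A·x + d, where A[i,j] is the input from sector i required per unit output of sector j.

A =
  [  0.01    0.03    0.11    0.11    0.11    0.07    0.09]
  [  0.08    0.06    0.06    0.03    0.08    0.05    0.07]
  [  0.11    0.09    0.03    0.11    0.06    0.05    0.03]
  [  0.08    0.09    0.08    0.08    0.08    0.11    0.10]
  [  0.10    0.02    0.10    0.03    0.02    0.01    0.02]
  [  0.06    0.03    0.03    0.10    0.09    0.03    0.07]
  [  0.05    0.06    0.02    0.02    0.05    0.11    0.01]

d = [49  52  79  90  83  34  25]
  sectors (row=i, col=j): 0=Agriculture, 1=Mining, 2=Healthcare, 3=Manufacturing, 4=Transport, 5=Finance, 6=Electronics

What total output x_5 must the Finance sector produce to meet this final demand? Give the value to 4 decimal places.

79.8547

Form M = I − A:
  [  0.99   -0.03   -0.11   -0.11   -0.11   -0.07   -0.09]
  [ -0.08    0.94   -0.06   -0.03   -0.08   -0.05   -0.07]
  [ -0.11   -0.09    0.97   -0.11   -0.06   -0.05   -0.03]
  [ -0.08   -0.09   -0.08    0.92   -0.08   -0.11   -0.10]
  [ -0.10   -0.02   -0.10   -0.03    0.98   -0.01   -0.02]
  [ -0.06   -0.03   -0.03   -0.10   -0.09    0.97   -0.07]
  [ -0.05   -0.06   -0.02   -0.02   -0.05   -0.11    0.99]
Leontief inverse L = M⁻¹:
  [  1.0817    0.0839    0.1668    0.1746    0.1716    0.1284    0.1395]
  [  0.1322    1.0992    0.1086    0.0817    0.1322    0.0950    0.1107]
  [  0.1697    0.1379    1.0909    0.1727    0.1253    0.1062    0.0857]
  [  0.1567    0.1492    0.1475    1.1562    0.1578    0.1777    0.1618]
  [  0.1381    0.0521    0.1370    0.0753    1.0615    0.0452    0.0526]
  [  0.1116    0.0699    0.0794    0.1492    0.1399    1.0777    0.1116]
  [  0.0886    0.0871    0.0558    0.0610    0.0916    0.1400    1.0439]
Total output x = L · d:
  x_0 = 1.0817·49 + 0.0839·52 + 0.1668·79 + 0.1746·90 + 0.1716·83 + 0.1284·34 + 0.1395·25 = 108.3497
  x_1 = 0.1322·49 + 1.0992·52 + 0.1086·79 + 0.0817·90 + 0.1322·83 + 0.0950·34 + 0.1107·25 = 96.5332
  x_2 = 0.1697·49 + 0.1379·52 + 1.0909·79 + 0.1727·90 + 0.1253·83 + 0.1062·34 + 0.0857·25 = 133.3745
  x_3 = 0.1567·49 + 0.1492·52 + 0.1475·79 + 1.1562·90 + 0.1578·83 + 0.1777·34 + 0.1618·25 = 154.3207
  x_4 = 0.1381·49 + 0.0521·52 + 0.1370·79 + 0.0753·90 + 1.0615·83 + 0.0452·34 + 0.0526·25 = 118.0364
  x_5 = 0.1116·49 + 0.0699·52 + 0.0794·79 + 0.1492·90 + 0.1399·83 + 1.0777·34 + 0.1116·25 = 79.8547
  x_6 = 0.0886·49 + 0.0871·52 + 0.0558·79 + 0.0610·90 + 0.0916·83 + 0.1400·34 + 1.0439·25 = 57.2214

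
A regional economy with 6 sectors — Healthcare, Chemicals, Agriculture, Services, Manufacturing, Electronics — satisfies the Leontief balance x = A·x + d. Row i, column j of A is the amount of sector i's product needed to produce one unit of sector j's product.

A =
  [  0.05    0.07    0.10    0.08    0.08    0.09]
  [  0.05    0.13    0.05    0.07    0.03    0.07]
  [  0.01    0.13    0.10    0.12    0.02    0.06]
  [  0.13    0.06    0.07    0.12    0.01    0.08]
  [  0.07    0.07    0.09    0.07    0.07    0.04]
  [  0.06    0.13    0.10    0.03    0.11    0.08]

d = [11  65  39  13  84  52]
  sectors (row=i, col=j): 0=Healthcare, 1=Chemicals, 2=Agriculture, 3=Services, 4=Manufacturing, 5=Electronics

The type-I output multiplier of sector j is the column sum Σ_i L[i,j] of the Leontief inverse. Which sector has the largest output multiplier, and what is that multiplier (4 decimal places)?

Form M = I − A:
  [  0.95   -0.07   -0.10   -0.08   -0.08   -0.09]
  [ -0.05    0.87   -0.05   -0.07   -0.03   -0.07]
  [ -0.01   -0.13    0.90   -0.12   -0.02   -0.06]
  [ -0.13   -0.06   -0.07    0.88   -0.01   -0.08]
  [ -0.07   -0.07   -0.09   -0.07    0.93   -0.04]
  [ -0.06   -0.13   -0.10   -0.03   -0.11    0.92]
Leontief inverse L = M⁻¹:
  [  1.1018    0.1569    0.1718    0.1509    0.1228    0.1494]
  [  0.0947    1.2054    0.1076    0.1285    0.0652    0.1220]
  [  0.0606    0.2134    1.1627    0.1892    0.0529    0.1168]
  [  0.1855    0.1445    0.1429    1.1934    0.0536    0.1446]
  [  0.1147    0.1438    0.1518    0.1336    1.1053    0.0917]
  [  0.1116    0.2257    0.1756    0.1035    0.1569    1.1423]
Total output x = L · d:
  x_0 = 1.1018·11 + 0.1569·65 + 0.1718·39 + 0.1509·13 + 0.1228·84 + 0.1494·52 = 49.0688
  x_1 = 0.0947·11 + 1.2054·65 + 0.1076·39 + 0.1285·13 + 0.0652·84 + 0.1220·52 = 97.0776
  x_2 = 0.0606·11 + 0.2134·65 + 1.1627·39 + 0.1892·13 + 0.0529·84 + 0.1168·52 = 72.8593
  x_3 = 0.1855·11 + 0.1445·65 + 0.1429·39 + 1.1934·13 + 0.0536·84 + 0.1446·52 = 44.5408
  x_4 = 0.1147·11 + 0.1438·65 + 0.1518·39 + 0.1336·13 + 1.1053·84 + 0.0917·52 = 115.8840
  x_5 = 0.1116·11 + 0.2257·65 + 0.1756·39 + 0.1035·13 + 0.1569·84 + 1.1423·52 = 96.6670
Output multipliers (column sums of L):
  Healthcare: 1.6689
  Chemicals: 2.0897
  Agriculture: 1.9123
  Services: 1.8991
  Manufacturing: 1.5568
  Electronics: 1.7668

Chemicals (2.0897)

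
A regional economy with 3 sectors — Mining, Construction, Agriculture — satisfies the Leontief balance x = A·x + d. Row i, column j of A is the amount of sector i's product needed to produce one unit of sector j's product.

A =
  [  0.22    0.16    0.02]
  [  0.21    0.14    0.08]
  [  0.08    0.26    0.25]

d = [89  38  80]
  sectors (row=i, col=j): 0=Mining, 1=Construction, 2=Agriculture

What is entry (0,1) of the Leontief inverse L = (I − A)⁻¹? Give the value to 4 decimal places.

Form M = I − A:
  [  0.78   -0.16   -0.02]
  [ -0.21    0.86   -0.08]
  [ -0.08   -0.26    0.75]
Leontief inverse L = M⁻¹:
  [  1.3623    0.2733    0.0655]
  [  0.3577    1.2733    0.1454]
  [  0.2693    0.4706    1.3907]
Total output x = L · d:
  x_0 = 1.3623·89 + 0.2733·38 + 0.0655·80 = 136.8695
  x_1 = 0.3577·89 + 1.2733·38 + 0.1454·80 = 91.8502
  x_2 = 0.2693·89 + 0.4706·38 + 1.3907·80 = 153.1075

L[0,1] = 0.2733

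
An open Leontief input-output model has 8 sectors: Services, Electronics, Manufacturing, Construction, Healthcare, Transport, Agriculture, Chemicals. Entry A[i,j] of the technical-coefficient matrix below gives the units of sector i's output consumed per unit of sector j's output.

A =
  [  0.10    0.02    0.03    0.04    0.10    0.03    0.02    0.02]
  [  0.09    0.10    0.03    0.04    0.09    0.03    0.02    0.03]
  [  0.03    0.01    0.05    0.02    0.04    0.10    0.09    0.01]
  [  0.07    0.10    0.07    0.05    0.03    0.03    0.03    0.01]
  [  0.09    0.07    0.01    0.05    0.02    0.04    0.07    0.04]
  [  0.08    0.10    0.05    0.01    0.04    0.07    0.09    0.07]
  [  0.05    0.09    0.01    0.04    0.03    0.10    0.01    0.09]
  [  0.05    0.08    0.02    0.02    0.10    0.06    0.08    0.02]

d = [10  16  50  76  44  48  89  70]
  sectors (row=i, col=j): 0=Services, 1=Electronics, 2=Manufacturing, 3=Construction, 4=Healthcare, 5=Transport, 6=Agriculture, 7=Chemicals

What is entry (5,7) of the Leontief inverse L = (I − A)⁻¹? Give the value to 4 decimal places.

Form M = I − A:
  [  0.90   -0.02   -0.03   -0.04   -0.10   -0.03   -0.02   -0.02]
  [ -0.09    0.90   -0.03   -0.04   -0.09   -0.03   -0.02   -0.03]
  [ -0.03   -0.01    0.95   -0.02   -0.04   -0.10   -0.09   -0.01]
  [ -0.07   -0.10   -0.07    0.95   -0.03   -0.03   -0.03   -0.01]
  [ -0.09   -0.07   -0.01   -0.05    0.98   -0.04   -0.07   -0.04]
  [ -0.08   -0.10   -0.05   -0.01   -0.04    0.93   -0.09   -0.07]
  [ -0.05   -0.09   -0.01   -0.04   -0.03   -0.10    0.99   -0.09]
  [ -0.05   -0.08   -0.02   -0.02   -0.10   -0.06   -0.08    0.98]
Leontief inverse L = M⁻¹:
  [  1.1472    0.0586    0.0486    0.0624    0.1344    0.0598    0.0489    0.0406]
  [  0.1471    1.1502    0.0524    0.0669    0.1346    0.0646    0.0528    0.0544]
  [  0.0724    0.0543    1.0697    0.0390    0.0706    0.1390    0.1217    0.0384]
  [  0.1188    0.1443    0.0928    1.0732    0.0697    0.0645    0.0596    0.0317]
  [  0.1404    0.1180    0.0311    0.0737    1.0618    0.0744    0.0974    0.0651]
  [  0.1439    0.1626    0.0761    0.0390    0.0943    1.1195    0.1312    0.1050]
  [  0.1053    0.1462    0.0341    0.0634    0.0771    0.1373    1.0476    0.1168]
  [  0.1062    0.1349    0.0411    0.0464    0.1411    0.0998    0.1140    1.0510]
Total output x = L · d:
  x_0 = 1.1472·10 + 0.0586·16 + 0.0486·50 + 0.0624·76 + 0.1344·44 + 0.0598·48 + 0.0489·89 + 0.0406·70 = 35.5574
  x_1 = 0.1471·10 + 1.1502·16 + 0.0524·50 + 0.0669·76 + 0.1346·44 + 0.0646·48 + 0.0528·89 + 0.0544·70 = 45.1058
  x_2 = 0.0724·10 + 0.0543·16 + 1.0697·50 + 0.0390·76 + 0.0706·44 + 0.1390·48 + 0.1217·89 + 0.0384·70 = 81.3352
  x_3 = 0.1188·10 + 0.1443·16 + 0.0928·50 + 1.0732·76 + 0.0697·44 + 0.0645·48 + 0.0596·89 + 0.0317·70 = 103.3871
  x_4 = 0.1404·10 + 0.1180·16 + 0.0311·50 + 0.0737·76 + 1.0618·44 + 0.0744·48 + 0.0974·89 + 0.0651·70 = 73.9602
  x_5 = 0.1439·10 + 0.1626·16 + 0.0761·50 + 0.0390·76 + 0.0943·44 + 1.1195·48 + 0.1312·89 + 0.1050·70 = 87.7181
  x_6 = 0.1053·10 + 0.1462·16 + 0.0341·50 + 0.0634·76 + 0.0771·44 + 0.1373·48 + 1.0476·89 + 0.1168·70 = 121.3062
  x_7 = 0.1062·10 + 0.1349·16 + 0.0411·50 + 0.0464·76 + 0.1411·44 + 0.0998·48 + 0.1140·89 + 1.0510·70 = 103.5147

L[5,7] = 0.1050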